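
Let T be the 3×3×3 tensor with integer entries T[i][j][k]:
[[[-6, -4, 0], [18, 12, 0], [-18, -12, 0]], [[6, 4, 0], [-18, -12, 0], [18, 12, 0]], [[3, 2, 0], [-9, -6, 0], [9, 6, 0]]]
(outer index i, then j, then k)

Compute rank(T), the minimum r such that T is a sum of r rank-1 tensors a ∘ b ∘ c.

Lower bound: T ≠ 0 (e.g. T[0,0,0] = -6), so rank(T) ≥ 1.
Upper bound: the mode-1 fibre T[:,0,0] = [-6, 6, 3] gives a = (2, -2, -1) (primitive direction); the mode-2 fibre T[0,:,0] = [-6, 18, -18] gives b = (1, -3, 3); then c[k] = T[0,0,k] / (a[0]·b[0]) = [-6, -4, 0] / 2 = (-3, -2, 0).
Expanding (2, -2, -1) ∘ (1, -3, 3) ∘ (-3, -2, 0) reproduces all 27 entries of T, so T = (2, -2, -1) ∘ (1, -3, 3) ∘ (-3, -2, 0) and rank(T) ≤ 1.
These bounds meet, so rank(T) = 1.

1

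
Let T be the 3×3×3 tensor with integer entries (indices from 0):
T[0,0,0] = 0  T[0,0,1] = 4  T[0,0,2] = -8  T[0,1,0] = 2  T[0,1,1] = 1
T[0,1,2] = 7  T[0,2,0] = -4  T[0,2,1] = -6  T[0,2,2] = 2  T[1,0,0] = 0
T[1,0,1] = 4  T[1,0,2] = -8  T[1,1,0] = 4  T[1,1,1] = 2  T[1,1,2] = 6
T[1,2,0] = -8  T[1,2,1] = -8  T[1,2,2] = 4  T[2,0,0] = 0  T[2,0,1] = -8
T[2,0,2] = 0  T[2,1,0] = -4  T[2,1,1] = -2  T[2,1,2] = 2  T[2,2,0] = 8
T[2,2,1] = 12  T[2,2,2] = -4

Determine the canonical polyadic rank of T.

3

Lower bound: in the mode-3 unfolding of T (rows indexed by k, columns by (i,j)) the 3×3 minor on rows k ∈ {0, 1, 2}, columns (i,j) ∈ {(0,0), (0,1), (0,2)} is det [[0, 2, -4], [4, 1, -6], [-8, 7, 2]] = -64 ≠ 0, so that unfolding has rank ≥ 3 and hence rank(T) ≥ 3 (CP rank is at least every unfolding rank, though it can be larger).
Upper bound: T is a sum of 3 rank-1 terms, T = (1, 1, -2) ⊗ (1, 0, -1) ⊗ (0, 4, 0) + (1, 1, 0) ⊗ (1, -1, 0) ⊗ (0, 0, -8) + (1, 2, -2) ⊗ (0, 1, -2) ⊗ (2, 1, -1) (one valid choice — decompositions are not unique — normalised so each a, b is primitive with positive first nonzero entry; check it by expanding all entries), so rank(T) ≤ 3.
These bounds meet, so rank(T) = 3.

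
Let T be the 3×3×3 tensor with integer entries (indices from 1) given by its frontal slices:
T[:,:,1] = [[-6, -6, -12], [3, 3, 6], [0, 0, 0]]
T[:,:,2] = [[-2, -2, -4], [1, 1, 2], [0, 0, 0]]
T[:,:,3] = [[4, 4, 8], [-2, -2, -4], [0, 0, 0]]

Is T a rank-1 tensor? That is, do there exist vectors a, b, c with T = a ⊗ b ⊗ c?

If T = a ⊗ b ⊗ c then every fibre of T is a multiple of the corresponding factor, so read the factors off the fibres through the nonzero entry T[1,1,1] = -6.
The mode-1 fibre T[:,1,1] = [-6, 3, 0] gives a = [2, -1, 0] (primitive direction); the mode-2 fibre T[1,:,1] = [-6, -6, -12] gives b = [1, 1, 2]; then c[k] = T[1,1,k] / (a[1]·b[1]) = [-6, -2, 4] / 2 = [-3, -1, 2].
Expanding [2, -1, 0] ⊗ [1, 1, 2] ⊗ [-3, -1, 2] reproduces all 27 entries of T, so T = [2, -1, 0] ⊗ [1, 1, 2] ⊗ [-3, -1, 2] and rank(T) ≤ 1.
Equivalently every frontal slice T[:,:,k] is c[k] times the rank-1 matrix [2, -1, 0] ⊗ [1, 1, 2]. So T has rank 1 (it is nonzero).

Yes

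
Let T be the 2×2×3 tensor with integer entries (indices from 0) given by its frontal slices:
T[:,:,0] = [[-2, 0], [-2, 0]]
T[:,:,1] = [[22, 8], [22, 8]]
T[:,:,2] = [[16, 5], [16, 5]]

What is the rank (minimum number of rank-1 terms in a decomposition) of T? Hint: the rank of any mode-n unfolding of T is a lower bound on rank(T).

2

Lower bound: the mode-2 unfolding of T (rows indexed by j, columns by (i,k) = (0,0), (0,1), (0,2), (1,0), (1,1), (1,2)) is [[-2, 22, 16, -2, 22, 16], [0, 8, 5, 0, 8, 5]].
There the 2×2 minor on rows j ∈ {0, 1}, columns (i,k) ∈ {(0,0), (0,1)} is det [[-2, 22], [0, 8]] = -16 ≠ 0, so this unfolding has rank ≥ 2; CP rank is at least every unfolding rank, so rank(T) ≥ 2. (Flattening ranks never certify an upper bound on CP rank; for that we must actually write T with 2 rank-1 terms.)
Upper bound — finding two terms. Every mode-1 slice of T is a multiple of one matrix: T[i,:,:] = a[i]·M with a = [1, 1] and M = [[-2, 22, 16], [0, 8, 5]] (rows indexed by j, columns by k). So it suffices to write M as a sum of two rank-1 matrices.
Splitting M by its rows (j = 0, 1), M = [1, 0][-2, 22, 16]ᵀ + [0, 1][0, 8, 5]ᵀ.
Hence T = [1, 1] ⊗ [1, 0] ⊗ [-2, 22, 16] + [1, 1] ⊗ [0, 1] ⊗ [0, 8, 5], so rank(T) ≤ 2.
These bounds meet, so rank(T) = 2.
Check entry T[1,1,1] = 8: (1)·(0)·(22) + (1)·(1)·(8) = 8.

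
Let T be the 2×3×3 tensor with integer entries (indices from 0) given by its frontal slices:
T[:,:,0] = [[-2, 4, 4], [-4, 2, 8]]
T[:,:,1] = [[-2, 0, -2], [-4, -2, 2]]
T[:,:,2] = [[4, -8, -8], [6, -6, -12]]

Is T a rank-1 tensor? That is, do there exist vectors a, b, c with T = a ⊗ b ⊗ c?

No

The mode-3 unfolding of T (rows indexed by k, columns by (i,j) = (0,0), (0,1), (0,2), (1,0), (1,1), (1,2)) is [[-2, 4, 4, -4, 2, 8], [-2, 0, -2, -4, -2, 2], [4, -8, -8, 6, -6, -12]].
There the 3×3 minor on rows k ∈ {0, 1, 2}, columns (i,j) ∈ {(0,0), (0,1), (1,0)} is det [[-2, 4, -4], [-2, 0, -4], [4, -8, 6]] = -16 ≠ 0, so this unfolding has rank ≥ 3; CP rank is at least every unfolding rank, so rank(T) ≥ 3.
In particular rank(T) ≥ 3 > 1, so T is not rank-1.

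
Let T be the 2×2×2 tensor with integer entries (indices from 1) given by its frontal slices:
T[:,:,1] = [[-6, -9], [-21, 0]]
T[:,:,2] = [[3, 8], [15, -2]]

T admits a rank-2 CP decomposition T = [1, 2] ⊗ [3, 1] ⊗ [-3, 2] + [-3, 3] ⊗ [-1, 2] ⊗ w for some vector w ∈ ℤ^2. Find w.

w = [1, -1]

Subtract the known terms from T to get the rank-1 residual R = [-3, 3] ⊗ [-1, 2] ⊗ w, so R[i,j,k] = a[i]·b[j]·w[k]. Pick indices with nonzero a[1]·b[1] = (-3)·(-1) = 3. Only the fibre through (1,1,·) is needed: R[1,1,:] = T[1,1,:] − Σₗ aₗ[1]bₗ[1]cₗ = [-6, 3] − (1)·(3)·[-3, 2] = [3, -3]. Then w[k] = R[1,1,k] / 3 for each k, giving w = [3, -3] / 3 = [1, -1].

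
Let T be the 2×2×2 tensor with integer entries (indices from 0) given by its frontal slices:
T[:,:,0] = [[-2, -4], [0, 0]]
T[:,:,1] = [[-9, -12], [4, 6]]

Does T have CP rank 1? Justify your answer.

The mode-3 unfolding of T (rows indexed by k, columns by (i,j) = (0,0), (0,1), (1,0), (1,1)) is [[-2, -4, 0, 0], [-9, -12, 4, 6]].
There the 2×2 minor on rows k ∈ {0, 1}, columns (i,j) ∈ {(0,0), (0,1)} is det [[-2, -4], [-9, -12]] = -12 ≠ 0, so this unfolding has rank ≥ 2; CP rank is at least every unfolding rank, so rank(T) ≥ 2.
In particular rank(T) ≥ 2 > 1, so T is not rank-1.

No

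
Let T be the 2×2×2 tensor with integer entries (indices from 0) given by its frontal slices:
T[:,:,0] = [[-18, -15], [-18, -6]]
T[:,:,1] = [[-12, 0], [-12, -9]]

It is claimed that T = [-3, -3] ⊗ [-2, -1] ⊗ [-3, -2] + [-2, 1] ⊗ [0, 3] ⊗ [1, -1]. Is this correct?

Reconstruct entrywise from the claimed factors. For example, T[0,1,0] = -15 and Σₗ aₗ[0]bₗ[1]cₗ[0] = (-3)·(-1)·(-3) + (-2)·(3)·(1) = -15; checking all 8 entries, every one matches. The claim holds.

Yes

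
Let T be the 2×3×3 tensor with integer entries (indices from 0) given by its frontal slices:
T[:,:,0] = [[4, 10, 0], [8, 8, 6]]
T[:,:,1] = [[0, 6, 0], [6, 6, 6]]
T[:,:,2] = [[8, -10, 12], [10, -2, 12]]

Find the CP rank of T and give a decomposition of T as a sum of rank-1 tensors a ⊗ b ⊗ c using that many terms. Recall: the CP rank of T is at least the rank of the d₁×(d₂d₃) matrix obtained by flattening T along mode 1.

rank(T) = 3

Lower bound: the mode-2 unfolding of T (rows indexed by j, columns by (i,k) = (0,0), (0,1), (0,2), (1,0), (1,1), (1,2)) is [[4, 0, 8, 8, 6, 10], [10, 6, -10, 8, 6, -2], [0, 0, 12, 6, 6, 12]].
There the 3×3 minor on rows j ∈ {0, 1, 2}, columns (i,k) ∈ {(0,0), (0,1), (0,2)} is det [[4, 0, 8], [10, 6, -10], [0, 0, 12]] = 288 ≠ 0, so this unfolding has rank ≥ 3; CP rank is at least every unfolding rank, so rank(T) ≥ 3. (Unfolding ranks only ever bound the CP rank from below — rank(T) can be strictly larger than all of them — so the matching upper bound has to come from an explicit 3-term decomposition.)
Upper bound: T is a sum of 3 rank-1 terms, T = (1, 2) ⊗ (2, 1, 2) ⊗ (2, 2, 2) + (2, 1) ⊗ (1, -1, 1) ⊗ (-2, -2, 4) + (2, 1) ⊗ (1, 1, 0) ⊗ (2, 0, -2) (one valid choice — decompositions are not unique — normalised so each a, b is primitive with positive first nonzero entry; check it by expanding all entries), so rank(T) ≤ 3.
These bounds meet, so rank(T) = 3.
Check entry T[1,0,1] = 6: (2)·(2)·(2) + (1)·(1)·(-2) + (1)·(1)·(0) = 6.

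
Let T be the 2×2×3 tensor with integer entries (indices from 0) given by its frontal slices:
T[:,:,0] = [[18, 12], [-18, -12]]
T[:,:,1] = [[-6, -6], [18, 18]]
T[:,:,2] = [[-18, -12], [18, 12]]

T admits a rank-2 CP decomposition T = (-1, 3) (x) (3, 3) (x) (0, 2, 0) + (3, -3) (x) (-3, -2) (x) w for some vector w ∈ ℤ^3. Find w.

Subtract the known terms from T to get the rank-1 residual R = (3, -3) (x) (-3, -2) (x) w, so R[i,j,k] = a[i]·b[j]·w[k]. Pick indices with nonzero a[0]·b[0] = (3)·(-3) = -9. Only the fibre through (0,0,·) is needed: R[0,0,:] = T[0,0,:] − Σₗ aₗ[0]bₗ[0]cₗ = [18, -6, -18] − (-1)·(3)·(0, 2, 0) = [18, 0, -18]. Then w[k] = R[0,0,k] / -9 for each k, giving w = [18, 0, -18] / -9 = (-2, 0, 2).

w = (-2, 0, 2)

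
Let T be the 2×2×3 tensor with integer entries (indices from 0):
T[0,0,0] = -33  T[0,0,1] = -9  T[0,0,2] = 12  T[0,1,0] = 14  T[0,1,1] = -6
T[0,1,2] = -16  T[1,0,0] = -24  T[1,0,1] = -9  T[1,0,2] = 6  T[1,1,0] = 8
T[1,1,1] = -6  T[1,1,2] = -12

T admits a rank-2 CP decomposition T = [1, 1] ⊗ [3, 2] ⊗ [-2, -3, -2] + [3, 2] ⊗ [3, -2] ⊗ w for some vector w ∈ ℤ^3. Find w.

Subtract the known terms from T to get the rank-1 residual R = [3, 2] ⊗ [3, -2] ⊗ w, so R[i,j,k] = a[i]·b[j]·w[k]. Pick indices with nonzero a[0]·b[0] = (3)·(3) = 9. Only the fibre through (0,0,·) is needed: R[0,0,:] = T[0,0,:] − Σₗ aₗ[0]bₗ[0]cₗ = [-33, -9, 12] − (1)·(3)·[-2, -3, -2] = [-27, 0, 18]. Then w[k] = R[0,0,k] / 9 for each k, giving w = [-27, 0, 18] / 9 = [-3, 0, 2].

w = [-3, 0, 2]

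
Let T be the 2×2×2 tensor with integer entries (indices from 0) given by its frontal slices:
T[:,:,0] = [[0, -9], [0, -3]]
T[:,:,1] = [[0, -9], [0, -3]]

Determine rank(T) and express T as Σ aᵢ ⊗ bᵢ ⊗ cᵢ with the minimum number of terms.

rank(T) = 1

Lower bound: T ≠ 0 (e.g. T[0,1,0] = -9), so rank(T) ≥ 1.
Upper bound: if T = a ⊗ b ⊗ c then every fibre of T is a multiple of the corresponding factor, so read the factors off the fibres through the nonzero entry T[0,1,0] = -9.
The mode-1 fibre T[:,1,0] = [-9, -3] gives a = (3, 1) (primitive direction); the mode-2 fibre T[0,:,0] = [0, -9] gives b = (0, 1); then c[k] = T[0,1,k] / (a[0]·b[1]) = [-9, -9] / 3 = (-3, -3).
Expanding (3, 1) ⊗ (0, 1) ⊗ (-3, -3) reproduces all 8 entries of T, so T = (3, 1) ⊗ (0, 1) ⊗ (-3, -3) and rank(T) ≤ 1.
These bounds meet, so rank(T) = 1.
Check entry T[1,0,1] = 0: (1)·(0)·(-3) = 0.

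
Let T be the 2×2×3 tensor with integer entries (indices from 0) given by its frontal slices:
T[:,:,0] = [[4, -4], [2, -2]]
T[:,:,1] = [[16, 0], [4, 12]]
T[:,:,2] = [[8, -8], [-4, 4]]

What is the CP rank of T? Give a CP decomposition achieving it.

Lower bound: the mode-3 unfolding of T (rows indexed by k, columns by (i,j) = (0,0), (0,1), (1,0), (1,1)) is [[4, -4, 2, -2], [16, 0, 4, 12], [8, -8, -4, 4]].
There the 3×3 minor on rows k ∈ {0, 1, 2}, columns (i,j) ∈ {(0,0), (0,1), (1,0)} is det [[4, -4, 2], [16, 0, 4], [8, -8, -4]] = -512 ≠ 0, so this unfolding has rank ≥ 3; CP rank is at least every unfolding rank, so rank(T) ≥ 3. (This is only a lower bound: in general the CP rank may exceed every unfolding rank, so we still need to exhibit 3 rank-1 terms summing to T.)
Upper bound: T is a sum of 3 rank-1 terms, T = [0, 1] ∘ [1, -1] ∘ [4, 0, 0] + [1, 1] ∘ [1, 1] ∘ [0, 8, 0] + [2, -1] ∘ [1, -1] ∘ [2, 4, 4] (one valid choice — decompositions are not unique — normalised so each a, b is primitive with positive first nonzero entry; check it by expanding all entries), so rank(T) ≤ 3.
These bounds meet, so rank(T) = 3.
Check entry T[0,0,2] = 8: (0)·(1)·(0) + (1)·(1)·(0) + (2)·(1)·(4) = 8.

rank(T) = 3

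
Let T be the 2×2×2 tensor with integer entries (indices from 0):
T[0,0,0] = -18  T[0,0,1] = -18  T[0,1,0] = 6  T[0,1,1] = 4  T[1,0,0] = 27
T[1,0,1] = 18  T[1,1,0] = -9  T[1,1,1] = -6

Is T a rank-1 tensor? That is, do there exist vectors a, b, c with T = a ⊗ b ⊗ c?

The mode-2 unfolding of T (rows indexed by j, columns by (i,k) = (0,0), (0,1), (1,0), (1,1)) is [[-18, -18, 27, 18], [6, 4, -9, -6]].
There the 2×2 minor on rows j ∈ {0, 1}, columns (i,k) ∈ {(0,0), (0,1)} is det [[-18, -18], [6, 4]] = 36 ≠ 0, so this unfolding has rank ≥ 2; CP rank is at least every unfolding rank, so rank(T) ≥ 2.
In particular rank(T) ≥ 2 > 1, so T is not rank-1.

No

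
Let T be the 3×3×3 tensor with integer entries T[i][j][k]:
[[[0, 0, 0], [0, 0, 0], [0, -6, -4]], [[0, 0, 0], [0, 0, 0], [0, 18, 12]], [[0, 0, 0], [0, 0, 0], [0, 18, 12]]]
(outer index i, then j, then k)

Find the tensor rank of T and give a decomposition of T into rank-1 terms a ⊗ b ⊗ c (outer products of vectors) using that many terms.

Lower bound: T ≠ 0 (e.g. T[0,2,1] = -6), so rank(T) ≥ 1.
Upper bound: if T = a ⊗ b ⊗ c then every fibre of T is a multiple of the corresponding factor, so read the factors off the fibres through the nonzero entry T[0,2,1] = -6.
The mode-1 fibre T[:,2,1] = [-6, 18, 18] gives a = (1, -3, -3) (primitive direction); the mode-2 fibre T[0,:,1] = [0, 0, -6] gives b = (0, 0, 1); then c[k] = T[0,2,k] / (a[0]·b[2]) = [0, -6, -4] / 1 = (0, -6, -4).
Expanding (1, -3, -3) ⊗ (0, 0, 1) ⊗ (0, -6, -4) reproduces all 27 entries of T, so T = (1, -3, -3) ⊗ (0, 0, 1) ⊗ (0, -6, -4) and rank(T) ≤ 1.
These bounds meet, so rank(T) = 1.
Check entry T[2,2,2] = 12: (-3)·(1)·(-4) = 12.

rank(T) = 1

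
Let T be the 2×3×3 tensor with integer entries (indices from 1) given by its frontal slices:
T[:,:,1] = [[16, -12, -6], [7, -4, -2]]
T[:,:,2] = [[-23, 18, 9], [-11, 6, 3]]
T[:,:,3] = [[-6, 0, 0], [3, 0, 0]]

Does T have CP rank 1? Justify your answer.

The mode-3 unfolding of T (rows indexed by k, columns by (i,j) = (1,1), (1,2), (1,3), (2,1), (2,2), (2,3)) is [[16, -12, -6, 7, -4, -2], [-23, 18, 9, -11, 6, 3], [-6, 0, 0, 3, 0, 0]].
There the 2×2 minor on rows k ∈ {1, 2}, columns (i,j) ∈ {(1,1), (1,2)} is det [[16, -12], [-23, 18]] = 12 ≠ 0, so this unfolding has rank ≥ 2; CP rank is at least every unfolding rank, so rank(T) ≥ 2.
In particular rank(T) ≥ 2 > 1, so T is not rank-1.

No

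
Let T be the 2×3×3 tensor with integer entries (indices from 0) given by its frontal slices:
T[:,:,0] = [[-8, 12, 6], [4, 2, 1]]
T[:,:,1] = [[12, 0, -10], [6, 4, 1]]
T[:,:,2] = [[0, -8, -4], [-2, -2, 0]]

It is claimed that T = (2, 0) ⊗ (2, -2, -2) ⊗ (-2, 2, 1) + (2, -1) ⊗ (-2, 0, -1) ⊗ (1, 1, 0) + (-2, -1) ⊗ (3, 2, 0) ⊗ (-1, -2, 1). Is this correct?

Reconstruct entry (0,0,0) from the claimed factors: Σₗ aₗ[0]bₗ[0]cₗ[0] = (2)·(2)·(-2) + (2)·(-2)·(1) + (-2)·(3)·(-1) = -6, but T[0,0,0] = -8. The claim is false.

No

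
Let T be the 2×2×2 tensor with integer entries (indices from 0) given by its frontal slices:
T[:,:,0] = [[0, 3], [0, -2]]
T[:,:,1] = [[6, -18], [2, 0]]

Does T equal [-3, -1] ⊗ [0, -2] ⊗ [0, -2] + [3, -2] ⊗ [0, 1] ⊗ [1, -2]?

No

Reconstruct entry (0,0,1) from the claimed factors: Σₗ aₗ[0]bₗ[0]cₗ[1] = (-3)·(0)·(-2) + (3)·(0)·(-2) = 0, but T[0,0,1] = 6. The claim is false.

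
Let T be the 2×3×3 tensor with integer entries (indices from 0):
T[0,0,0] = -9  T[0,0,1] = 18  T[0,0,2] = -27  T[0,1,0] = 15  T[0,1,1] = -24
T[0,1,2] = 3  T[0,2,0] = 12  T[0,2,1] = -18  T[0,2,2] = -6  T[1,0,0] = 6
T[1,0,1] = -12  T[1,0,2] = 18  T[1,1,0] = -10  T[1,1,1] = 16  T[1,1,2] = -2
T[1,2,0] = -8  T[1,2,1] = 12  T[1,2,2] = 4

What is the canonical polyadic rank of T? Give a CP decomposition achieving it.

Lower bound: in the mode-2 unfolding of T (rows indexed by j, columns by (i,k)) the 2×2 minor on rows j ∈ {0, 1}, columns (i,k) ∈ {(0,0), (0,1)} is det [[-9, 18], [15, -24]] = -54 ≠ 0, so that unfolding has rank ≥ 2 and hence rank(T) ≥ 2 (CP rank is at least every unfolding rank, though it can be larger).
Upper bound: T[i,:,:] = a[i]·M for every slice, with a = [3, -2] and M = [[-3, 6, -9], [5, -8, 1], [4, -6, -2]] (rows j, columns k).
The rows of M satisfy (row 0) = −3·(row 1) + 3·(row 2), so splitting by rows, M = [-3, 1, 0][5, -8, 1]ᵀ + [3, 0, 1][4, -6, -2]ᵀ.
Hence T = [3, -2] ⊗ [-3, 1, 0] ⊗ [5, -8, 1] + [3, -2] ⊗ [3, 0, 1] ⊗ [4, -6, -2], so rank(T) ≤ 2.
These bounds meet, so rank(T) = 2.

rank(T) = 2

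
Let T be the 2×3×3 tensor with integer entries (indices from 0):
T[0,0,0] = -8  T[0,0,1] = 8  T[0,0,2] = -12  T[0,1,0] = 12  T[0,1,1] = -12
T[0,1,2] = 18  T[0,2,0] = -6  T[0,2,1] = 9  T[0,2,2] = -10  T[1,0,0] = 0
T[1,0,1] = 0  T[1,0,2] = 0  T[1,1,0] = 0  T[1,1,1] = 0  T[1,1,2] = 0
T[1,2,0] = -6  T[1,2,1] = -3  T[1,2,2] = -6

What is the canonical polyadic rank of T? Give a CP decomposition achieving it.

Lower bound: the mode-2 unfolding of T (rows indexed by j, columns by (i,k) = (0,0), (0,1), (0,2), (1,0), (1,1), (1,2)) is [[-8, 8, -12, 0, 0, 0], [12, -12, 18, 0, 0, 0], [-6, 9, -10, -6, -3, -6]].
There the 2×2 minor on rows j ∈ {0, 2}, columns (i,k) ∈ {(0,0), (0,1)} is det [[-8, 8], [-6, 9]] = -24 ≠ 0, so this unfolding has rank ≥ 2; CP rank is at least every unfolding rank, so rank(T) ≥ 2. (Unfolding ranks only ever bound the CP rank from below — rank(T) can be strictly larger than all of them — so the matching upper bound has to come from an explicit 2-term decomposition.)
Upper bound — finding two terms. Write S_k = T[:,:,k] for the frontal slices: S₀ = [[-8, 12, -6], [0, 0, -6]], S₁ = [[8, -12, 9], [0, 0, -3]], S₂ = [[-12, 18, -10], [0, 0, -6]].
If T = a₁ ⊗ b₁ ⊗ c₁ + a₂ ⊗ b₂ ⊗ c₂ then each S_k = c₁[k]·a₁b₁ᵀ + c₂[k]·a₂b₂ᵀ. S₀ and S₁ are linearly independent, so a₁b₁ᵀ and a₂b₂ᵀ must span the same plane of matrices: they are the rank-1 matrices of the form x·S₀ + y·S₁.
The 2×2 minor of x·S₀ + y·S₁ on rows {0,1}, columns {0,2} is 48·x² − 24·xy − 24·y² = 24·(x − y)(2·x + y), vanishing at (x:y) = (1:1) and (1:-2).
M₁ = S₀ + S₁ = [[0, 0, 3], [0, 0, -9]] = 3·[1, -3][0, 0, 1]ᵀ and M₂ = S₀ − 2·S₁ = [[-24, 36, -24], [0, 0, 0]] = (-12)·[1, 0][2, -3, 2]ᵀ, so take a₁ = [1, -3], b₁ = [0, 0, 1], a₂ = [1, 0], b₂ = [2, -3, 2].
Each slice is an integer combination of E₁ = a₁b₁ᵀ and E₂ = a₂b₂ᵀ: S₀ = 2·E₁ − 4·E₂, S₁ = E₁ + 4·E₂, S₂ = 2·E₁ − 6·E₂; reading off coefficients, c₁ = [2, 1, 2] and c₂ = [-4, 4, -6].
Hence T = [1, -3] ⊗ [0, 0, 1] ⊗ [2, 1, 2] + [1, 0] ⊗ [2, -3, 2] ⊗ [-4, 4, -6], so rank(T) ≤ 2.
These bounds meet, so rank(T) = 2.
Check entry T[1,0,2] = 0: (-3)·(0)·(2) + (0)·(2)·(-6) = 0.

rank(T) = 2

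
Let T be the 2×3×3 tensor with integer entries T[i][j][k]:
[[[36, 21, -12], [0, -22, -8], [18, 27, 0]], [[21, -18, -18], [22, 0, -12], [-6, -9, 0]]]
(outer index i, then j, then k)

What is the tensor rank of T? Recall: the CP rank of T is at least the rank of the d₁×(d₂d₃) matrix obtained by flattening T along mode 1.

Lower bound: the mode-2 unfolding of T (rows indexed by j, columns by (i,k) = (0,0), (0,1), (0,2), (1,0), (1,1), (1,2)) is [[36, 21, -12, 21, -18, -18], [0, -22, -8, 22, 0, -12], [18, 27, 0, -6, -9, 0]].
There the 2×2 minor on rows j ∈ {0, 1}, columns (i,k) ∈ {(0,0), (0,1)} is det [[36, 21], [0, -22]] = -792 ≠ 0, so this unfolding has rank ≥ 2; CP rank is at least every unfolding rank, so rank(T) ≥ 2. (Unfolding ranks only ever bound the CP rank from below — rank(T) can be strictly larger than all of them — so the matching upper bound has to come from an explicit 2-term decomposition.)
Upper bound — finding two terms. Write S_k = T[:,:,k] for the frontal slices: S₀ = [[36, 0, 18], [21, 22, -6]], S₁ = [[21, -22, 27], [-18, 0, -9]], S₂ = [[-12, -8, 0], [-18, -12, 0]].
If T = a₁ (x) b₁ (x) c₁ + a₂ (x) b₂ (x) c₂ then each S_k = c₁[k]·a₁b₁ᵀ + c₂[k]·a₂b₂ᵀ. S₀ and S₁ are linearly independent, so a₁b₁ᵀ and a₂b₂ᵀ must span the same plane of matrices: they are the rank-1 matrices of the form x·S₀ + y·S₁.
The 2×2 minor of x·S₀ + y·S₁ on rows {0,1}, columns {0,1} is 792·x² + 924·xy − 396·y² = 132·(2·x + 3·y)(3·x − y), vanishing at (x:y) = (3:-2) and (1:3).
M₁ = 3·S₀ − 2·S₁ = [[66, 44, 0], [99, 66, 0]] = 11·[2, 3][3, 2, 0]ᵀ and M₂ = S₀ + 3·S₁ = [[99, -66, 99], [-33, 22, -33]] = 11·[3, -1][3, -2, 3]ᵀ, so take a₁ = [2, 3], b₁ = [3, 2, 0], a₂ = [3, -1], b₂ = [3, -2, 3].
Each slice is an integer combination of E₁ = a₁b₁ᵀ and E₂ = a₂b₂ᵀ: S₀ = 3·E₁ + 2·E₂, S₁ = −E₁ + 3·E₂, S₂ = −2·E₁; reading off coefficients, c₁ = [3, -1, -2] and c₂ = [2, 3, 0].
Hence T = [2, 3] (x) [3, 2, 0] (x) [3, -1, -2] + [3, -1] (x) [3, -2, 3] (x) [2, 3, 0], so rank(T) ≤ 2.
These bounds meet, so rank(T) = 2.

2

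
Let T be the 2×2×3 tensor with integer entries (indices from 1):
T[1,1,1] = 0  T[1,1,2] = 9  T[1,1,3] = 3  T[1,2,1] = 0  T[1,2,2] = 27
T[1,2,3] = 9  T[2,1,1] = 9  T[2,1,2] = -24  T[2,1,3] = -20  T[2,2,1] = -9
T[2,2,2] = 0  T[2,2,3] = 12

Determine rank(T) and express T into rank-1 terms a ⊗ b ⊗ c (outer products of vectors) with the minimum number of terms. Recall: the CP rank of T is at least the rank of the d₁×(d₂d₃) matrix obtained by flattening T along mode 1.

rank(T) = 2

Lower bound: the mode-2 unfolding of T (rows indexed by j, columns by (i,k) = (1,1), (1,2), (1,3), (2,1), (2,2), (2,3)) is [[0, 9, 3, 9, -24, -20], [0, 27, 9, -9, 0, 12]].
There the 2×2 minor on rows j ∈ {1, 2}, columns (i,k) ∈ {(1,2), (2,1)} is det [[9, 9], [27, -9]] = -324 ≠ 0, so this unfolding has rank ≥ 2; CP rank is at least every unfolding rank, so rank(T) ≥ 2. (Unfolding ranks only ever bound the CP rank from below — rank(T) can be strictly larger than all of them — so the matching upper bound has to come from an explicit 2-term decomposition.)
Upper bound — finding two terms. Write S_k = T[:,:,k] for the frontal slices: S₁ = [[0, 0], [9, -9]], S₂ = [[9, 27], [-24, 0]], S₃ = [[3, 9], [-20, 12]].
If T = a₁ ⊗ b₁ ⊗ c₁ + a₂ ⊗ b₂ ⊗ c₂ then each S_k = c₁[k]·a₁b₁ᵀ + c₂[k]·a₂b₂ᵀ. S₁ and S₂ are linearly independent, so a₁b₁ᵀ and a₂b₂ᵀ must span the same plane of matrices: they are the rank-1 matrices of the form x·S₁ + y·S₂.
det(x·S₁ + y·S₂) is −324·xy + 648·y² = (-324)·(x − 2·y)(y), vanishing at (x:y) = (2:1) and (1:0).
M₁ = 2·S₁ + S₂ = [[9, 27], [-6, -18]] = 3·[3, -2][1, 3]ᵀ and M₂ = S₁ = [[0, 0], [9, -9]] = 9·[0, 1][1, -1]ᵀ, so take a₁ = [3, -2], b₁ = [1, 3], a₂ = [0, 1], b₂ = [1, -1].
Each slice is an integer combination of E₁ = a₁b₁ᵀ and E₂ = a₂b₂ᵀ: S₁ = 9·E₂, S₂ = 3·E₁ − 18·E₂, S₃ = E₁ − 18·E₂; reading off coefficients, c₁ = [0, 3, 1] and c₂ = [9, -18, -18].
Hence T = [3, -2] ⊗ [1, 3] ⊗ [0, 3, 1] + [0, 1] ⊗ [1, -1] ⊗ [9, -18, -18], so rank(T) ≤ 2.
These bounds meet, so rank(T) = 2.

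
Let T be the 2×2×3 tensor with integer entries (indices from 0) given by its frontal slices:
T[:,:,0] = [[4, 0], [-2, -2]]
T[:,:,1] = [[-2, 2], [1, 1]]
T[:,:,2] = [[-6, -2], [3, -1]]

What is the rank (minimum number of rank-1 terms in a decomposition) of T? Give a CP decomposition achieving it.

rank(T) = 3

Lower bound: the mode-3 unfolding of T (rows indexed by k, columns by (i,j) = (0,0), (0,1), (1,0), (1,1)) is [[4, 0, -2, -2], [-2, 2, 1, 1], [-6, -2, 3, -1]].
There the 3×3 minor on rows k ∈ {0, 1, 2}, columns (i,j) ∈ {(0,0), (0,1), (1,1)} is det [[4, 0, -2], [-2, 2, 1], [-6, -2, -1]] = -32 ≠ 0, so this unfolding has rank ≥ 3; CP rank is at least every unfolding rank, so rank(T) ≥ 3. (Unfolding ranks only ever bound the CP rank from below — rank(T) can be strictly larger than all of them — so the matching upper bound has to come from an explicit 3-term decomposition.)
Upper bound: T is a sum of 3 rank-1 terms, T = (1, 0) ∘ (0, 1) ∘ (-4, 4, -4) + (2, -1) ∘ (1, -1) ∘ (-2, 1, -1) + (2, -1) ∘ (1, 0) ∘ (4, -2, -2) (written with every a and b primitive with positive leading entry and the scale carried by c; CP decompositions are not unique, and this one is verified by expanding entrywise), so rank(T) ≤ 3.
These bounds meet, so rank(T) = 3.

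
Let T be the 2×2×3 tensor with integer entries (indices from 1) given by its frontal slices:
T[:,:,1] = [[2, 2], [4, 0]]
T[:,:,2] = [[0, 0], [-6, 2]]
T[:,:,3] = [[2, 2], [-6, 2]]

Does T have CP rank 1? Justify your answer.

The mode-3 unfolding of T (rows indexed by k, columns by (i,j) = (1,1), (1,2), (2,1), (2,2)) is [[2, 2, 4, 0], [0, 0, -6, 2], [2, 2, -6, 2]].
There the 3×3 minor on rows k ∈ {1, 2, 3}, columns (i,j) ∈ {(1,1), (2,1), (2,2)} is det [[2, 4, 0], [0, -6, 2], [2, -6, 2]] = 16 ≠ 0, so this unfolding has rank ≥ 3; CP rank is at least every unfolding rank, so rank(T) ≥ 3.
In particular rank(T) ≥ 3 > 1, so T is not rank-1.

No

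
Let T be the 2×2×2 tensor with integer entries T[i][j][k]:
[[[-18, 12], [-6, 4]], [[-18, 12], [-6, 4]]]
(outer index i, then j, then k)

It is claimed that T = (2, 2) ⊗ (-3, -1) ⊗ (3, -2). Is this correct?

Reconstruct entrywise from the claimed factors. For example, T[1,0,1] = 12 and Σₗ aₗ[1]bₗ[0]cₗ[1] = (2)·(-3)·(-2) = 12; checking all 8 entries, every one matches. The claim holds.

Yes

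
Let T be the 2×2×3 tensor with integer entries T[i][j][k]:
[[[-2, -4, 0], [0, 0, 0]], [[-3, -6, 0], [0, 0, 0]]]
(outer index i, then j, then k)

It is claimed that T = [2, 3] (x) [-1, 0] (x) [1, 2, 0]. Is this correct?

Yes

Reconstruct entrywise from the claimed factors. For example, T[1,0,2] = 0 and Σₗ aₗ[1]bₗ[0]cₗ[2] = (3)·(-1)·(0) = 0; checking all 12 entries, every one matches. The claim holds.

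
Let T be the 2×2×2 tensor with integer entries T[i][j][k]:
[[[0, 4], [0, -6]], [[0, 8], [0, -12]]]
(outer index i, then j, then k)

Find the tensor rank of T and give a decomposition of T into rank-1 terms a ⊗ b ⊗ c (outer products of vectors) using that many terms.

Lower bound: T ≠ 0 (e.g. T[0,0,1] = 4), so rank(T) ≥ 1.
Upper bound: the mode-1 fibre T[:,0,1] = [4, 8] gives a = (1, 2) (primitive direction); the mode-2 fibre T[0,:,1] = [4, -6] gives b = (2, -3); then c[k] = T[0,0,k] / (a[0]·b[0]) = [0, 4] / 2 = (0, 2).
Expanding (1, 2) ⊗ (2, -3) ⊗ (0, 2) reproduces all 8 entries of T, so T = (1, 2) ⊗ (2, -3) ⊗ (0, 2) and rank(T) ≤ 1.
These bounds meet, so rank(T) = 1.

rank(T) = 1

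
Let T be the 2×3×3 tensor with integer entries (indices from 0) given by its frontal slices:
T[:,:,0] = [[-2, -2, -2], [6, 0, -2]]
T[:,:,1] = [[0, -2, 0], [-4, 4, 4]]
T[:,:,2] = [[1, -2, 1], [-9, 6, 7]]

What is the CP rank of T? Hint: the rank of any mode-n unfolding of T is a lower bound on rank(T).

3

Lower bound: the mode-2 unfolding of T (rows indexed by j, columns by (i,k) = (0,0), (0,1), (0,2), (1,0), (1,1), (1,2)) is [[-2, 0, 1, 6, -4, -9], [-2, -2, -2, 0, 4, 6], [-2, 0, 1, -2, 4, 7]].
There the 3×3 minor on rows j ∈ {0, 1, 2}, columns (i,k) ∈ {(0,0), (0,1), (1,0)} is det [[-2, 0, 6], [-2, -2, 0], [-2, 0, -2]] = -32 ≠ 0, so this unfolding has rank ≥ 3; CP rank is at least every unfolding rank, so rank(T) ≥ 3. (Flattening ranks never certify an upper bound on CP rank; for that we must actually write T with 3 rank-1 terms.)
Upper bound: T is a sum of 3 rank-1 terms, T = [1, -2] ⊗ [1, -1, -1] ⊗ [-2, 2, 4] + [1, -1] ⊗ [1, 2, 1] ⊗ [-2, 0, 1] + [1, 0] ⊗ [1, 0, -1] ⊗ [2, -2, -4] (written with every a and b primitive with positive leading entry and the scale carried by c; CP decompositions are not unique, and this one is verified by expanding entrywise), so rank(T) ≤ 3.
These bounds meet, so rank(T) = 3.
Check entry T[0,1,1] = -2: (1)·(-1)·(2) + (1)·(2)·(0) + (1)·(0)·(-2) = -2.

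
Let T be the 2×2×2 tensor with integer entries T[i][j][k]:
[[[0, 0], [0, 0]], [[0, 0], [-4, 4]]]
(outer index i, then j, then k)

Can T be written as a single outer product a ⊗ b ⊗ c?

If T = a ⊗ b ⊗ c then every fibre of T is a multiple of the corresponding factor, so read the factors off the fibres through the nonzero entry T[1,1,0] = -4.
The mode-1 fibre T[:,1,0] = [0, -4] gives a = [0, 1] (primitive direction); the mode-2 fibre T[1,:,0] = [0, -4] gives b = [0, 1]; then c[k] = T[1,1,k] / (a[1]·b[1]) = [-4, 4] / 1 = [-4, 4].
Expanding [0, 1] ⊗ [0, 1] ⊗ [-4, 4] reproduces all 8 entries of T, so T = [0, 1] ⊗ [0, 1] ⊗ [-4, 4] and rank(T) ≤ 1.
Equivalently every frontal slice T[:,:,k] is c[k] times the rank-1 matrix [0, 1] ⊗ [0, 1]. So T has rank 1 (it is nonzero).

Yes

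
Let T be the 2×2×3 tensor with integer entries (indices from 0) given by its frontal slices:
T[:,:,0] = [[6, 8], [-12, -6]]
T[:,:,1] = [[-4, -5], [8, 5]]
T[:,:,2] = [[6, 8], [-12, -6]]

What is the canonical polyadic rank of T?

2

Lower bound: the mode-2 unfolding of T (rows indexed by j, columns by (i,k) = (0,0), (0,1), (0,2), (1,0), (1,1), (1,2)) is [[6, -4, 6, -12, 8, -12], [8, -5, 8, -6, 5, -6]].
There the 2×2 minor on rows j ∈ {0, 1}, columns (i,k) ∈ {(0,0), (0,1)} is det [[6, -4], [8, -5]] = 2 ≠ 0, so this unfolding has rank ≥ 2; CP rank is at least every unfolding rank, so rank(T) ≥ 2. (This is only a lower bound: in general the CP rank may exceed every unfolding rank, so we still need to exhibit 2 rank-1 terms summing to T.)
Upper bound — finding two terms. Write S_k = T[:,:,k] for the frontal slices: S₀ = [[6, 8], [-12, -6]], S₁ = [[-4, -5], [8, 5]], S₂ = [[6, 8], [-12, -6]].
If T = a₁ ⊗ b₁ ⊗ c₁ + a₂ ⊗ b₂ ⊗ c₂ then each S_k = c₁[k]·a₁b₁ᵀ + c₂[k]·a₂b₂ᵀ. S₀ and S₁ are linearly independent, so a₁b₁ᵀ and a₂b₂ᵀ must span the same plane of matrices: they are the rank-1 matrices of the form x·S₀ + y·S₁.
det(x·S₀ + y·S₁) is 60·x² − 70·xy + 20·y² = 10·(3·x − 2·y)(2·x − y), vanishing at (x:y) = (2:3) and (1:2).
M₁ = 2·S₀ + 3·S₁ = [[0, 1], [0, 3]] = [1, 3][0, 1]ᵀ and M₂ = S₀ + 2·S₁ = [[-2, -2], [4, 4]] = (-2)·[1, -2][1, 1]ᵀ, so take a₁ = [1, 3], b₁ = [0, 1], a₂ = [1, -2], b₂ = [1, 1].
Each slice is an integer combination of E₁ = a₁b₁ᵀ and E₂ = a₂b₂ᵀ: S₀ = 2·E₁ + 6·E₂, S₁ = −E₁ − 4·E₂, S₂ = 2·E₁ + 6·E₂; reading off coefficients, c₁ = [2, -1, 2] and c₂ = [6, -4, 6].
Hence T = [1, 3] ⊗ [0, 1] ⊗ [2, -1, 2] + [1, -2] ⊗ [1, 1] ⊗ [6, -4, 6], so rank(T) ≤ 2.
These bounds meet, so rank(T) = 2.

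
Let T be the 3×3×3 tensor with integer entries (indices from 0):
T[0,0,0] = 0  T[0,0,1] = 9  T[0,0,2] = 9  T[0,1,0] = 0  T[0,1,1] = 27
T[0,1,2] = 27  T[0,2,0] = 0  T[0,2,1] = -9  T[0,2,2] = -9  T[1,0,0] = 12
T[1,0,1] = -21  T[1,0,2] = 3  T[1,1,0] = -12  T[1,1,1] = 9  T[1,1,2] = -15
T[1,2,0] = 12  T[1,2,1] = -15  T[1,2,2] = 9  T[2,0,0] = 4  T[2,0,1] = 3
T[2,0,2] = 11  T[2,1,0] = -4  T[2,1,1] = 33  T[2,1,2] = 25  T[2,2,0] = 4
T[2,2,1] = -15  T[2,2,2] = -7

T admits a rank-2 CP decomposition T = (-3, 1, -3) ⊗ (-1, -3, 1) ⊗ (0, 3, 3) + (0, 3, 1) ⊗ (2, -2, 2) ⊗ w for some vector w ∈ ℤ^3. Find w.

w = (2, -3, 1)

Subtract the known terms from T to get the rank-1 residual R = (0, 3, 1) ⊗ (2, -2, 2) ⊗ w, so R[i,j,k] = a[i]·b[j]·w[k]. Pick indices with nonzero a[1]·b[0] = (3)·(2) = 6. Only the fibre through (1,0,·) is needed: R[1,0,:] = T[1,0,:] − Σₗ aₗ[1]bₗ[0]cₗ = [12, -21, 3] − (1)·(-1)·(0, 3, 3) = [12, -18, 6]. Then w[k] = R[1,0,k] / 6 for each k, giving w = [12, -18, 6] / 6 = (2, -3, 1).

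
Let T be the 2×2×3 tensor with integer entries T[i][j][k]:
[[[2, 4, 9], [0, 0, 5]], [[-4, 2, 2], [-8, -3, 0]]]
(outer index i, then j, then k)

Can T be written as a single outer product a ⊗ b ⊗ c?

The mode-3 unfolding of T (rows indexed by k, columns by (i,j) = (0,0), (0,1), (1,0), (1,1)) is [[2, 0, -4, -8], [4, 0, 2, -3], [9, 5, 2, 0]].
There the 3×3 minor on rows k ∈ {0, 1, 2}, columns (i,j) ∈ {(0,0), (0,1), (1,0)} is det [[2, 0, -4], [4, 0, 2], [9, 5, 2]] = -100 ≠ 0, so this unfolding has rank ≥ 3; CP rank is at least every unfolding rank, so rank(T) ≥ 3.
In particular rank(T) ≥ 3 > 1, so T is not rank-1.

No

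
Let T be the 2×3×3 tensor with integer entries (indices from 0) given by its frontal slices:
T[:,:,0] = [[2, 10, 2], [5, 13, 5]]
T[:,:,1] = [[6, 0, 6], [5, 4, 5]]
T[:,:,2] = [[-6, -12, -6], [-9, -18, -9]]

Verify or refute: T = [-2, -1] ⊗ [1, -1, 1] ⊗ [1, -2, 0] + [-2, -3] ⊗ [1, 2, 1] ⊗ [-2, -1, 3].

Reconstruct entrywise from the claimed factors. For example, T[1,0,0] = 5 and Σₗ aₗ[1]bₗ[0]cₗ[0] = (-1)·(1)·(1) + (-3)·(1)·(-2) = 5; checking all 18 entries, every one matches. The claim holds.

Yes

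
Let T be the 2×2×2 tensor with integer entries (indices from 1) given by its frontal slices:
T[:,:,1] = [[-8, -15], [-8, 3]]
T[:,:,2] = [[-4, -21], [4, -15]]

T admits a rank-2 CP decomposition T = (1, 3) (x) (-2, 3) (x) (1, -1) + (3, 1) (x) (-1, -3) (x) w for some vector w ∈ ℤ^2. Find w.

Subtract the known terms from T to get the rank-1 residual R = (3, 1) (x) (-1, -3) (x) w, so R[i,j,k] = a[i]·b[j]·w[k]. Pick indices with nonzero a[1]·b[1] = (3)·(-1) = -3. Only the fibre through (1,1,·) is needed: R[1,1,:] = T[1,1,:] − Σₗ aₗ[1]bₗ[1]cₗ = [-8, -4] − (1)·(-2)·(1, -1) = [-6, -6]. Then w[k] = R[1,1,k] / -3 for each k, giving w = [-6, -6] / -3 = (2, 2).

w = (2, 2)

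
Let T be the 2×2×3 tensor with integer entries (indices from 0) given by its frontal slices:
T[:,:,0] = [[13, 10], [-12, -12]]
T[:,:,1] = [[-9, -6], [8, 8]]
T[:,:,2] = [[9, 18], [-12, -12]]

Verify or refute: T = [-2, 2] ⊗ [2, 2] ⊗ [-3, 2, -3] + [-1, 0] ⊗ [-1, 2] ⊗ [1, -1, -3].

Reconstruct entrywise from the claimed factors. For example, T[0,0,2] = 9 and Σₗ aₗ[0]bₗ[0]cₗ[2] = (-2)·(2)·(-3) + (-1)·(-1)·(-3) = 9; checking all 12 entries, every one matches. The claim holds.

Yes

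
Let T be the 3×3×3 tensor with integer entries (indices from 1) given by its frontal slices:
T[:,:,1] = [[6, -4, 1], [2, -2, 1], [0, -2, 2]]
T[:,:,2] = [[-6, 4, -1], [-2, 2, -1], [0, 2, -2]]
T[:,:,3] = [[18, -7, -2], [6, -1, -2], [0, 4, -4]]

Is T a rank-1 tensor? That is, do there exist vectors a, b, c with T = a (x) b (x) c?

No

The mode-2 unfolding of T (rows indexed by j, columns by (i,k) = (1,1), (1,2), (1,3), (2,1), (2,2), (2,3), (3,1), (3,2), (3,3)) is [[6, -6, 18, 2, -2, 6, 0, 0, 0], [-4, 4, -7, -2, 2, -1, -2, 2, 4], [1, -1, -2, 1, -1, -2, 2, -2, -4]].
There the 2×2 minor on rows j ∈ {1, 2}, columns (i,k) ∈ {(1,1), (1,3)} is det [[6, 18], [-4, -7]] = 30 ≠ 0, so this unfolding has rank ≥ 2; CP rank is at least every unfolding rank, so rank(T) ≥ 2.
In particular rank(T) ≥ 2 > 1, so T is not rank-1.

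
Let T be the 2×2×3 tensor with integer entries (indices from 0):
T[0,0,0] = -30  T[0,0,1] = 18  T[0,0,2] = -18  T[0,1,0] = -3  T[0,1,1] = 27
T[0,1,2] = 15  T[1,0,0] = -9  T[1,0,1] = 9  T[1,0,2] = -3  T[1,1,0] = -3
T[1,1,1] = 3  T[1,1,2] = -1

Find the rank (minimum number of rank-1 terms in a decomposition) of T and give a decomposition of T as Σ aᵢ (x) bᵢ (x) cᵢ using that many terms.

rank(T) = 2

Lower bound: in the mode-1 unfolding of T (rows indexed by i, columns by (j,k)) the 2×2 minor on rows i ∈ {0, 1}, columns (j,k) ∈ {(0,0), (0,1)} is det [[-30, 18], [-9, 9]] = -108 ≠ 0, so that unfolding has rank ≥ 2 and hence rank(T) ≥ 2 (CP rank is at least every unfolding rank, though it can be larger).
Upper bound: with S_k = T[:,:,k], the two rank-1 terms a₁b₁ᵀ, a₂b₂ᵀ are the rank-1 members of the pencil x·S₀ + y·S₁.
det(x·S₀ + y·S₁) is 63·x² + 126·xy − 189·y² = 63·(x + 3·y)(x − y), vanishing at (x:y) = (3:-1) and (1:1).
M₁ = 3·S₀ − S₁ = [[-108, -36], [-36, -12]] = (-12)·[3, 1][3, 1]ᵀ and M₂ = S₀ + S₁ = [[-12, 24], [0, 0]] = (-12)·[1, 0][1, -2]ᵀ, so take a₁ = [3, 1], b₁ = [3, 1], a₂ = [1, 0], b₂ = [1, -2].
Each slice is an integer combination of E₁ = a₁b₁ᵀ and E₂ = a₂b₂ᵀ: S₀ = −3·E₁ − 3·E₂, S₁ = 3·E₁ − 9·E₂, S₂ = −E₁ − 9·E₂; reading off coefficients, c₁ = [-3, 3, -1] and c₂ = [-3, -9, -9].
Hence T = [3, 1] (x) [3, 1] (x) [-3, 3, -1] + [1, 0] (x) [1, -2] (x) [-3, -9, -9], so rank(T) ≤ 2.
These bounds meet, so rank(T) = 2.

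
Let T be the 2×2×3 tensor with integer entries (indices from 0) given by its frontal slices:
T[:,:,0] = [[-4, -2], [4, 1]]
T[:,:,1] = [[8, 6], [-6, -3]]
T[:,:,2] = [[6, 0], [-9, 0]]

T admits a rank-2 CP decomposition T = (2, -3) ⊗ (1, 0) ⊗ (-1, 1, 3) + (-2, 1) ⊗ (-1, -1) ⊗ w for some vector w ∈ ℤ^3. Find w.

Subtract the known terms from T to get the rank-1 residual R = (-2, 1) ⊗ (-1, -1) ⊗ w, so R[i,j,k] = a[i]·b[j]·w[k]. Pick indices with nonzero a[0]·b[0] = (-2)·(-1) = 2. Only the fibre through (0,0,·) is needed: R[0,0,:] = T[0,0,:] − Σₗ aₗ[0]bₗ[0]cₗ = [-4, 8, 6] − (2)·(1)·(-1, 1, 3) = [-2, 6, 0]. Then w[k] = R[0,0,k] / 2 for each k, giving w = [-2, 6, 0] / 2 = (-1, 3, 0).

w = (-1, 3, 0)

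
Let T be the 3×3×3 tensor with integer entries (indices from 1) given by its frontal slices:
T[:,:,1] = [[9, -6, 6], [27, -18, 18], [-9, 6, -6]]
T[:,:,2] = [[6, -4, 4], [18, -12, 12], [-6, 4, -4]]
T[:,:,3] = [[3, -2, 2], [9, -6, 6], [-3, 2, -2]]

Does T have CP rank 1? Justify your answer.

If T = a (x) b (x) c then every fibre of T is a multiple of the corresponding factor, so read the factors off the fibres through the nonzero entry T[1,1,1] = 9.
The mode-1 fibre T[:,1,1] = [9, 27, -9] gives a = (1, 3, -1) (primitive direction); the mode-2 fibre T[1,:,1] = [9, -6, 6] gives b = (3, -2, 2); then c[k] = T[1,1,k] / (a[1]·b[1]) = [9, 6, 3] / 3 = (3, 2, 1).
Expanding (1, 3, -1) (x) (3, -2, 2) (x) (3, 2, 1) reproduces all 27 entries of T, so T = (1, 3, -1) (x) (3, -2, 2) (x) (3, 2, 1) and rank(T) ≤ 1.
Equivalently every frontal slice T[:,:,k] is c[k] times the rank-1 matrix (1, 3, -1) (x) (3, -2, 2). So T has rank 1 (it is nonzero).

Yes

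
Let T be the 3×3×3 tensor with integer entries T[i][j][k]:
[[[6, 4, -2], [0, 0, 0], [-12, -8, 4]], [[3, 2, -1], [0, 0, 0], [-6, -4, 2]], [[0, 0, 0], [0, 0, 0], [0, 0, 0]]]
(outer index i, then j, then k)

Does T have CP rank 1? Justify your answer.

Yes

The mode-1 fibre T[:,0,0] = [6, 3, 0] gives a = (2, 1, 0) (primitive direction); the mode-2 fibre T[0,:,0] = [6, 0, -12] gives b = (1, 0, -2); then c[k] = T[0,0,k] / (a[0]·b[0]) = [6, 4, -2] / 2 = (3, 2, -1).
Expanding (2, 1, 0) ∘ (1, 0, -2) ∘ (3, 2, -1) reproduces all 27 entries of T, so T = (2, 1, 0) ∘ (1, 0, -2) ∘ (3, 2, -1) and rank(T) ≤ 1.
Equivalently every frontal slice T[:,:,k] is c[k] times the rank-1 matrix (2, 1, 0) ∘ (1, 0, -2). So T has rank 1 (it is nonzero).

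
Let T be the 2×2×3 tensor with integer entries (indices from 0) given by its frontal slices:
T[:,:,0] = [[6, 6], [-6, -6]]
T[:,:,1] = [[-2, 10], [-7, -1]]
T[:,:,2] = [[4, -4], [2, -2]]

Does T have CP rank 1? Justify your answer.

The mode-1 unfolding of T (rows indexed by i, columns by (j,k) = (0,0), (0,1), (0,2), (1,0), (1,1), (1,2)) is [[6, -2, 4, 6, 10, -4], [-6, -7, 2, -6, -1, -2]].
There the 2×2 minor on rows i ∈ {0, 1}, columns (j,k) ∈ {(0,0), (0,1)} is det [[6, -2], [-6, -7]] = -54 ≠ 0, so this unfolding has rank ≥ 2; CP rank is at least every unfolding rank, so rank(T) ≥ 2.
In particular rank(T) ≥ 2 > 1, so T is not rank-1.

No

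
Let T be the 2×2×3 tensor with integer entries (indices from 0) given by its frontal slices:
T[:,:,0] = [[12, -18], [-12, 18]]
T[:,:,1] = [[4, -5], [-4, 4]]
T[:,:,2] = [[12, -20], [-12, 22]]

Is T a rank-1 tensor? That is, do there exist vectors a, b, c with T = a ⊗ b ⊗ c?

The mode-3 unfolding of T (rows indexed by k, columns by (i,j) = (0,0), (0,1), (1,0), (1,1)) is [[12, -18, -12, 18], [4, -5, -4, 4], [12, -20, -12, 22]].
There the 2×2 minor on rows k ∈ {0, 1}, columns (i,j) ∈ {(0,0), (0,1)} is det [[12, -18], [4, -5]] = 12 ≠ 0, so this unfolding has rank ≥ 2; CP rank is at least every unfolding rank, so rank(T) ≥ 2.
In particular rank(T) ≥ 2 > 1, so T is not rank-1.

No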